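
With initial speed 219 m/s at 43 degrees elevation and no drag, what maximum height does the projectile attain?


H = (v0*sin(theta))^2 / (2g) = (219*sin(43°))^2 / (2*9.81) = 1137 m

1137 m


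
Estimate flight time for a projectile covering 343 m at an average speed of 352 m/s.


t = d/v = 343/352 = 0.9744 s

0.9744 s


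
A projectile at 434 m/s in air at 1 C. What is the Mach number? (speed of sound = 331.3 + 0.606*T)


a = 331.3 + 0.606*(1) = 331.906 m/s
M = v/a = 434/331.906 = 1.308

1.308


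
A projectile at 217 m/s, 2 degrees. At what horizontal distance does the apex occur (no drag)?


R = v0^2*sin(2*theta)/g = 217^2*sin(2*2°)/9.81 = 334.838 m
apex_dist = R/2 = 334.838/2 = 167.4 m

167.4 m


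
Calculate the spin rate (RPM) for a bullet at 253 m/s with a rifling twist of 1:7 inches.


twist_m = 7*0.0254 = 0.1778 m
spin = v/twist = 253/0.1778 = 1422.947 rev/s
RPM = spin*60 = 1422.947*60 ≈ 85377 RPM

85377 RPM


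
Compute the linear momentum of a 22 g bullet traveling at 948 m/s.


p = m*v = 0.022*948 = 20.86 kg·m/s

20.86 kg·m/s


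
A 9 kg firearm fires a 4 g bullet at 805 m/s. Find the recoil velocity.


v_recoil = m_p * v_p / m_gun = 0.004 * 805 / 9 = 0.3578 m/s

0.3578 m/s


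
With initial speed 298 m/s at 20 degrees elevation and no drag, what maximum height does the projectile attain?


H = (v0*sin(theta))^2 / (2g) = (298*sin(20°))^2 / (2*9.81) = 529.5 m

529.5 m


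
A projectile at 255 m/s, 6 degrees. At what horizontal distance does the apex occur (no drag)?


R = v0^2*sin(2*theta)/g = 255^2*sin(2*6°)/9.81 = 1378.13 m
apex_dist = R/2 = 1378.13/2 = 689.1 m

689.1 m


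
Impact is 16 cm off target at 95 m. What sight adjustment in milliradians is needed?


1 mrad subtends 1 cm per 10 m of range, so adj = error_cm / (dist_m / 10) = 16 / (95/10) = 1.684 mrad

1.684 mrad


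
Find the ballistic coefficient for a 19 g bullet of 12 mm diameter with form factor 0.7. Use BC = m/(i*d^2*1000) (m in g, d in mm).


BC = m/(i*d^2*1000) = 19/(0.7 * 12^2 * 1000) = 0.0001885

0.0001885


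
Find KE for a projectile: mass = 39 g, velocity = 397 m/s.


E = 0.5*m*v^2 = 0.5*0.039*397^2 = 3073 J

3073 J


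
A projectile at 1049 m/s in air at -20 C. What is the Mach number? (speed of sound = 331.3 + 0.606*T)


a = 331.3 + 0.606*(-20) = 319.18 m/s
M = v/a = 1049/319.18 = 3.287

3.287


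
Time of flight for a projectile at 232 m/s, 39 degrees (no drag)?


T = 2*v0*sin(theta)/g = 2*232*sin(39°)/9.81 = 29.77 s

29.77 s


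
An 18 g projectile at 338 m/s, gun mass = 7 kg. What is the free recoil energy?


v_r = m_p*v_p/m_gun = 0.018*338/7 = 0.869143 m/s, E_r = 0.5*m_gun*v_r^2 = 0.5*7*0.869143^2 = 2.644 J

2.644 J


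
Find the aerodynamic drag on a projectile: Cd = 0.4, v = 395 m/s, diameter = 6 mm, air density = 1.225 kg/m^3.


A = pi*(d/2)^2 = pi*(6/2000)^2 = 2.82743e-05 m^2
Fd = 0.5*Cd*rho*A*v^2 = 0.5*0.4*1.225*2.82743e-05*395^2 = 1.081 N

1.081 N


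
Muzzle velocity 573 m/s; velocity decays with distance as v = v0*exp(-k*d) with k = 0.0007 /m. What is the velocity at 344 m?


v = v0*exp(-k*d) = 573*exp(-0.0007*344) = 450.4 m/s

450.4 m/s


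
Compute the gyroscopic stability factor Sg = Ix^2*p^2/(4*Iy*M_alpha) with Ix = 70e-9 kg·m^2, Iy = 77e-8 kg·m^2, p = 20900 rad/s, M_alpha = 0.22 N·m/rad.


Sg = Ix^2 * p^2 / (4 * Iy * M_alpha) = (70e-9)^2 * 20900^2 / (4 * 77e-8 * 0.22) = 3.159

3.159


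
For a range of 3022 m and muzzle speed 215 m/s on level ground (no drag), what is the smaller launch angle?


sin(2*theta) = R*g/v0^2 = 3022*9.81/215^2 = 0.641337, theta = arcsin(0.641337)/2 = 19.95°

19.95 degrees


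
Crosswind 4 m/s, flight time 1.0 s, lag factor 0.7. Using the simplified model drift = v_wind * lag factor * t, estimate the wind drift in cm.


drift = v_wind * lag * t = 4 * 0.7 * 1.0 = 2.8 m ≈ 280 cm

280 cm


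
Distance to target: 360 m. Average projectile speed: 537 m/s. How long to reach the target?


t = d/v = 360/537 = 0.6704 s

0.6704 s


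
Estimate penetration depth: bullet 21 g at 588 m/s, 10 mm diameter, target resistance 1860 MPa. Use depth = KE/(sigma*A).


A = pi*(d/2)^2 = pi*(10/2)^2 = 78.5398 mm^2
E = 0.5*m*v^2 = 0.5*0.021*588^2 = 3630.31 J
depth = E/(sigma*A) = 3630.31 J / (1860 MPa * 78.5398 mm^2) = 3630.31/(1860 * 78.5398) m = 0.0248508 m ≈ 24.85 mm

24.85 mm


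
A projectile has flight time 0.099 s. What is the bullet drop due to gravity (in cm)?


drop = 0.5*g*t^2 = 0.5*9.81*0.099^2 = 0.0480739 m ≈ 4.807 cm

4.807 cm


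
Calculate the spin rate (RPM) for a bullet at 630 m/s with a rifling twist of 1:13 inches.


twist_m = 13*0.0254 = 0.3302 m
spin = v/twist = 630/0.3302 = 1907.935 rev/s
RPM = spin*60 = 1907.935*60 ≈ 114476 RPM

114476 RPM


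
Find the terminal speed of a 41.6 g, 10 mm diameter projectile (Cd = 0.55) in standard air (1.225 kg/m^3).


A = pi*(d/2)^2 = pi*(10/2000)^2 = 7.85398e-05 m^2
vt = sqrt(2mg/(Cd*rho*A)) = sqrt(2*0.0416*9.81/(0.55 * 1.225 * 7.85398e-05)) = 124.2 m/s

124.2 m/s


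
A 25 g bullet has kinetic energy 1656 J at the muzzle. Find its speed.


v = sqrt(2*E/m) = sqrt(2*1656/0.025) = 364 m/s

364 m/s


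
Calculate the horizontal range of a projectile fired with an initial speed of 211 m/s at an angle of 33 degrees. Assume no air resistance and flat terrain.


R = v0^2 * sin(2*theta) / g = 211^2 * sin(2*33°) / 9.81 = 4146 m

4146 m


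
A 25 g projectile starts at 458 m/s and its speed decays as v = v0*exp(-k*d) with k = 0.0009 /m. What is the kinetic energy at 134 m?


v = v0*exp(-k*d) = 458*exp(-0.0009*134) = 405.966 m/s
E = 0.5*m*v^2 = 0.5*0.025*405.966^2 = 2060 J

2060 J


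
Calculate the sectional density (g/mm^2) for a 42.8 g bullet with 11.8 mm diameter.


SD = m/d^2 = 42.8/11.8^2 = 0.3074 g/mm^2

0.3074 g/mm^2


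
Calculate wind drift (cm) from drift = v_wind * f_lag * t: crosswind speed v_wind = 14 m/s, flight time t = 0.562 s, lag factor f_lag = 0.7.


drift = v_wind * lag * t = 14 * 0.7 * 0.562 = 5.5076 m ≈ 550.8 cm

550.8 cm


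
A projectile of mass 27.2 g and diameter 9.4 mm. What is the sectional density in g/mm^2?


SD = m/d^2 = 27.2/9.4^2 = 0.3078 g/mm^2

0.3078 g/mm^2


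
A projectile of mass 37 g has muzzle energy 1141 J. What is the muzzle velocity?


v = sqrt(2*E/m) = sqrt(2*1141/0.037) = 248.3 m/s

248.3 m/s


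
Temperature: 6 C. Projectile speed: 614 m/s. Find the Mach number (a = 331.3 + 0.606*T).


a = 331.3 + 0.606*(6) = 334.936 m/s
M = v/a = 614/334.936 = 1.833

1.833


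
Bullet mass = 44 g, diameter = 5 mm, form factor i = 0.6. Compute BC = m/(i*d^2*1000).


BC = m/(i*d^2*1000) = 44/(0.6 * 5^2 * 1000) = 0.002933

0.002933


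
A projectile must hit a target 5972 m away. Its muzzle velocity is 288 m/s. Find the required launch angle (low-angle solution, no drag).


sin(2*theta) = R*g/v0^2 = 5972*9.81/288^2 = 0.706324, theta = arcsin(0.706324)/2 = 22.47°

22.47 degrees


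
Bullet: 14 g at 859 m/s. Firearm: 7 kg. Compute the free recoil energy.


v_r = m_p*v_p/m_gun = 0.014*859/7 = 1.718 m/s, E_r = 0.5*m_gun*v_r^2 = 0.5*7*1.718^2 = 10.33 J

10.33 J


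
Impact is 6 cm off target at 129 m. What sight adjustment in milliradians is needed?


1 mrad subtends 1 cm per 10 m of range, so adj = error_cm / (dist_m / 10) = 6 / (129/10) = 0.4651 mrad

0.4651 mrad


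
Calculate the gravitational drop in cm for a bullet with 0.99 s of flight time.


drop = 0.5*g*t^2 = 0.5*9.81*0.99^2 = 4.80739 m ≈ 480.7 cm

480.7 cm


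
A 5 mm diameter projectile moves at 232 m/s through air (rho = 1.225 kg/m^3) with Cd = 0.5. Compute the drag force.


A = pi*(d/2)^2 = pi*(5/2000)^2 = 1.96350e-05 m^2
Fd = 0.5*Cd*rho*A*v^2 = 0.5*0.5*1.225*1.96350e-05*232^2 = 0.3237 N

0.3237 N


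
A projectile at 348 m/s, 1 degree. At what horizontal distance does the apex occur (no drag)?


R = v0^2*sin(2*theta)/g = 348^2*sin(2*1°)/9.81 = 430.833 m
apex_dist = R/2 = 430.833/2 = 215.4 m

215.4 m


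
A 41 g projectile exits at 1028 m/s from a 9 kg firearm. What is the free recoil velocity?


v_recoil = m_p * v_p / m_gun = 0.041 * 1028 / 9 = 4.683 m/s

4.683 m/s


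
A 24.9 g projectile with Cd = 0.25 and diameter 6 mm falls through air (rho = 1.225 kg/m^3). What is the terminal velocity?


A = pi*(d/2)^2 = pi*(6/2000)^2 = 2.82743e-05 m^2
vt = sqrt(2mg/(Cd*rho*A)) = sqrt(2*0.0249*9.81/(0.25 * 1.225 * 2.82743e-05)) = 237.5 m/s

237.5 m/s


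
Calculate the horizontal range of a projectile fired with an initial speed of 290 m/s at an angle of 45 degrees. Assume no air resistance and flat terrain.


R = v0^2 * sin(2*theta) / g = 290^2 * sin(2*45°) / 9.81 = 8573 m

8573 m


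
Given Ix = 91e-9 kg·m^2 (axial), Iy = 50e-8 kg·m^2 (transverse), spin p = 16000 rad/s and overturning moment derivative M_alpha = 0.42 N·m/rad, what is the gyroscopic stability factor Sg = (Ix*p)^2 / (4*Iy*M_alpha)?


Sg = Ix^2 * p^2 / (4 * Iy * M_alpha) = (91e-9)^2 * 16000^2 / (4 * 50e-8 * 0.42) = 2.524

2.524


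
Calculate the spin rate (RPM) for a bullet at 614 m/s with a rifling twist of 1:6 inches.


twist_m = 6*0.0254 = 0.1524 m
spin = v/twist = 614/0.1524 = 4028.871 rev/s
RPM = spin*60 = 4028.871*60 ≈ 241732 RPM

241732 RPM


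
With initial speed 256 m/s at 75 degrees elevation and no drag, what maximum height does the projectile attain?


H = (v0*sin(theta))^2 / (2g) = (256*sin(75°))^2 / (2*9.81) = 3117 m

3117 m


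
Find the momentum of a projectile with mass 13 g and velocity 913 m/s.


p = m*v = 0.013*913 = 11.87 kg·m/s

11.87 kg·m/s


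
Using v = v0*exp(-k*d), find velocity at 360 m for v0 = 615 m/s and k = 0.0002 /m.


v = v0*exp(-k*d) = 615*exp(-0.0002*360) = 572.3 m/s

572.3 m/s


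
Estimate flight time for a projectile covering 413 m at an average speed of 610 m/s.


t = d/v = 413/610 = 0.677 s

0.677 s


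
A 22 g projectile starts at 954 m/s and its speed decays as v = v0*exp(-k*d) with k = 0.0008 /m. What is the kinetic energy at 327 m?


v = v0*exp(-k*d) = 954*exp(-0.0008*327) = 734.407 m/s
E = 0.5*m*v^2 = 0.5*0.022*734.407^2 = 5933 J

5933 J


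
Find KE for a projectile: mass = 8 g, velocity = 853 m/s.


E = 0.5*m*v^2 = 0.5*0.008*853^2 = 2910 J

2910 J


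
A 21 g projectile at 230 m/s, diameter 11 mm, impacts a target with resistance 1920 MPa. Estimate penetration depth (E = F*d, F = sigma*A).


A = pi*(d/2)^2 = pi*(11/2)^2 = 95.0332 mm^2
E = 0.5*m*v^2 = 0.5*0.021*230^2 = 555.45 J
depth = E/(sigma*A) = 555.45 J / (1920 MPa * 95.0332 mm^2) = 555.45/(1920 * 95.0332) m = 0.00304417 m ≈ 3.044 mm

3.044 mm


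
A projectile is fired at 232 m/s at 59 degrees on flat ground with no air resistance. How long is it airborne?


T = 2*v0*sin(theta)/g = 2*232*sin(59°)/9.81 = 40.54 s

40.54 s


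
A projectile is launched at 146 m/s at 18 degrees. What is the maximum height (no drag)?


H = (v0*sin(theta))^2 / (2g) = (146*sin(18°))^2 / (2*9.81) = 103.7 m

103.7 m


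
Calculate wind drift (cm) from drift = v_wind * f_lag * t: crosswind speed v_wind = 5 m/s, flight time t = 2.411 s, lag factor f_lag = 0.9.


drift = v_wind * lag * t = 5 * 0.9 * 2.411 = 10.8495 m ≈ 1085 cm

1085 cm


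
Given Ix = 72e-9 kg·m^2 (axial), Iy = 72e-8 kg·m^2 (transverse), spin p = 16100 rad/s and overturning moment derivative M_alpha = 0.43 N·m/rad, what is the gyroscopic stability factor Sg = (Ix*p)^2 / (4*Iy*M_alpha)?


Sg = Ix^2 * p^2 / (4 * Iy * M_alpha) = (72e-9)^2 * 16100^2 / (4 * 72e-8 * 0.43) = 1.085

1.085


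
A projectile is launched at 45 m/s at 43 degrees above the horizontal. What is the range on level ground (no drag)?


R = v0^2 * sin(2*theta) / g = 45^2 * sin(2*43°) / 9.81 = 205.9 m

205.9 m


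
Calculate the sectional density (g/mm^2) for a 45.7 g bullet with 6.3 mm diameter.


SD = m/d^2 = 45.7/6.3^2 = 1.151 g/mm^2

1.151 g/mm^2


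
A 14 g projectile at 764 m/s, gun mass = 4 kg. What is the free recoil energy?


v_r = m_p*v_p/m_gun = 0.014*764/4 = 2.674 m/s, E_r = 0.5*m_gun*v_r^2 = 0.5*4*2.674^2 = 14.3 J

14.3 J


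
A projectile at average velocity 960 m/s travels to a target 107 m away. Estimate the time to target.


t = d/v = 107/960 = 0.1115 s

0.1115 s


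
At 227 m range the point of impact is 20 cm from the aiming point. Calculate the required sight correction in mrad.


1 mrad subtends 1 cm per 10 m of range, so adj = error_cm / (dist_m / 10) = 20 / (227/10) = 0.8811 mrad

0.8811 mrad


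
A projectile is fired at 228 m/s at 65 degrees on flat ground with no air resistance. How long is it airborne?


T = 2*v0*sin(theta)/g = 2*228*sin(65°)/9.81 = 42.13 s

42.13 s


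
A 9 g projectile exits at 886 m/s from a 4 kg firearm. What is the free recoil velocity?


v_recoil = m_p * v_p / m_gun = 0.009 * 886 / 4 = 1.993 m/s

1.993 m/s


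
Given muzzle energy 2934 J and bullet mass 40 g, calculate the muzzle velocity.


v = sqrt(2*E/m) = sqrt(2*2934/0.04) = 383 m/s

383 m/s


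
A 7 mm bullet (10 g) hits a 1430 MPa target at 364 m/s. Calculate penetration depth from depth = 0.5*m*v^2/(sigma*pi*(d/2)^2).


A = pi*(d/2)^2 = pi*(7/2)^2 = 38.4845 mm^2
E = 0.5*m*v^2 = 0.5*0.01*364^2 = 662.48 J
depth = E/(sigma*A) = 662.48 J / (1430 MPa * 38.4845 mm^2) = 662.48/(1430 * 38.4845) m = 0.0120379 m ≈ 12.04 mm

12.04 mm


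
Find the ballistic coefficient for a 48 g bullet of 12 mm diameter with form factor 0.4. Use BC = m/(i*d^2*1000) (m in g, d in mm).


BC = m/(i*d^2*1000) = 48/(0.4 * 12^2 * 1000) = 0.0008333

0.0008333


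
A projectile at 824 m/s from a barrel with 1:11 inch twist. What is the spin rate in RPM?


twist_m = 11*0.0254 = 0.2794 m
spin = v/twist = 824/0.2794 = 2949.177 rev/s
RPM = spin*60 = 2949.177*60 ≈ 176951 RPM

176951 RPM


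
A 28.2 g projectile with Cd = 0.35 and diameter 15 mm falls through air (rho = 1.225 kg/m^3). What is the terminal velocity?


A = pi*(d/2)^2 = pi*(15/2000)^2 = 1.76715e-04 m^2
vt = sqrt(2mg/(Cd*rho*A)) = sqrt(2*0.0282*9.81/(0.35 * 1.225 * 1.76715e-04)) = 85.45 m/s

85.45 m/s


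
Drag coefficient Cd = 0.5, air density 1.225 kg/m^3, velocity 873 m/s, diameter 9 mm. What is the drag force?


A = pi*(d/2)^2 = pi*(9/2000)^2 = 6.36173e-05 m^2
Fd = 0.5*Cd*rho*A*v^2 = 0.5*0.5*1.225*6.36173e-05*873^2 = 14.85 N

14.85 N


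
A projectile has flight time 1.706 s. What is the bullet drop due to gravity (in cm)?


drop = 0.5*g*t^2 = 0.5*9.81*1.706^2 = 14.2757 m ≈ 1428 cm

1428 cm


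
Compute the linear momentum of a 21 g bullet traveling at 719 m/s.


p = m*v = 0.021*719 = 15.1 kg·m/s

15.1 kg·m/s


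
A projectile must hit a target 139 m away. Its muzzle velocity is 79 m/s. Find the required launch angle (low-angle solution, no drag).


sin(2*theta) = R*g/v0^2 = 139*9.81/79^2 = 0.218489, theta = arcsin(0.218489)/2 = 6.31°

6.31 degrees


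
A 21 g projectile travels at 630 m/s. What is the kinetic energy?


E = 0.5*m*v^2 = 0.5*0.021*630^2 = 4167 J

4167 J


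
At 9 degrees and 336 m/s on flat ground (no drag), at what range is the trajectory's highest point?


R = v0^2*sin(2*theta)/g = 336^2*sin(2*9°)/9.81 = 3556.25 m
apex_dist = R/2 = 3556.25/2 = 1778 m

1778 m


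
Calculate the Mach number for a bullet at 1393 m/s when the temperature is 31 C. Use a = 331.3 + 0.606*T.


a = 331.3 + 0.606*(31) = 350.086 m/s
M = v/a = 1393/350.086 = 3.979

3.979


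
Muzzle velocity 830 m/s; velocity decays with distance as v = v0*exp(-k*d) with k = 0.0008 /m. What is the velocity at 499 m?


v = v0*exp(-k*d) = 830*exp(-0.0008*499) = 556.8 m/s

556.8 m/s


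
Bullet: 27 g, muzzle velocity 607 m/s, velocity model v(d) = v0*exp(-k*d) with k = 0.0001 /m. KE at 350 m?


v = v0*exp(-k*d) = 607*exp(-0.0001*350) = 586.122 m/s
E = 0.5*m*v^2 = 0.5*0.027*586.122^2 = 4638 J

4638 J


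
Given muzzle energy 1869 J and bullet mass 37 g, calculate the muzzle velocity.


v = sqrt(2*E/m) = sqrt(2*1869/0.037) = 317.8 m/s

317.8 m/s


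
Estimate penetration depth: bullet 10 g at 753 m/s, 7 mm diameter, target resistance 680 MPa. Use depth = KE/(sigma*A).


A = pi*(d/2)^2 = pi*(7/2)^2 = 38.4845 mm^2
E = 0.5*m*v^2 = 0.5*0.01*753^2 = 2835.05 J
depth = E/(sigma*A) = 2835.05 J / (680 MPa * 38.4845 mm^2) = 2835.05/(680 * 38.4845) m = 0.108334 m ≈ 108.3 mm

108.3 mm


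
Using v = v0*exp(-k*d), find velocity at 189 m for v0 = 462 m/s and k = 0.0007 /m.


v = v0*exp(-k*d) = 462*exp(-0.0007*189) = 404.7 m/s

404.7 m/s


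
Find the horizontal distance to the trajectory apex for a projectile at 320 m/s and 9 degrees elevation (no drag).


R = v0^2*sin(2*theta)/g = 320^2*sin(2*9°)/9.81 = 3225.62 m
apex_dist = R/2 = 3225.62/2 = 1613 m

1613 m


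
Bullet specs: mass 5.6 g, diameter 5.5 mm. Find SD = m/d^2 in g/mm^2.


SD = m/d^2 = 5.6/5.5^2 = 0.1851 g/mm^2

0.1851 g/mm^2


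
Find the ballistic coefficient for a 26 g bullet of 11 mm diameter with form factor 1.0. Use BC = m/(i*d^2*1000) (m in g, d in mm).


BC = m/(i*d^2*1000) = 26/(1.0 * 11^2 * 1000) = 0.0002149

0.0002149


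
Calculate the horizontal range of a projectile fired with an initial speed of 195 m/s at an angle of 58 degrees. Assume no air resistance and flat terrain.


R = v0^2 * sin(2*theta) / g = 195^2 * sin(2*58°) / 9.81 = 3484 m

3484 m


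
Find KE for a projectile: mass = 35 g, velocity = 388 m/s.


E = 0.5*m*v^2 = 0.5*0.035*388^2 = 2635 J

2635 J


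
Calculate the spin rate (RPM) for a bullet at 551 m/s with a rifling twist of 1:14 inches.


twist_m = 14*0.0254 = 0.3556 m
spin = v/twist = 551/0.3556 = 1549.494 rev/s
RPM = spin*60 = 1549.494*60 ≈ 92970 RPM

92970 RPM


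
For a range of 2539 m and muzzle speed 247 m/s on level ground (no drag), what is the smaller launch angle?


sin(2*theta) = R*g/v0^2 = 2539*9.81/247^2 = 0.408261, theta = arcsin(0.408261)/2 = 12.05°

12.05 degrees


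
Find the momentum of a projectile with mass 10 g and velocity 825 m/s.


p = m*v = 0.01*825 = 8.25 kg·m/s

8.25 kg·m/s


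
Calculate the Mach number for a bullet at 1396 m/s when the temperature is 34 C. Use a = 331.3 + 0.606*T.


a = 331.3 + 0.606*(34) = 351.904 m/s
M = v/a = 1396/351.904 = 3.967

3.967


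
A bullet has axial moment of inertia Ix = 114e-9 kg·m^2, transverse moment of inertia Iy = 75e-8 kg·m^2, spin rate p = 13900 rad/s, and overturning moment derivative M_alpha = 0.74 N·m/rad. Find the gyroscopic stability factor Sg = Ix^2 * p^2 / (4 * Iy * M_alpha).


Sg = Ix^2 * p^2 / (4 * Iy * M_alpha) = (114e-9)^2 * 13900^2 / (4 * 75e-8 * 0.74) = 1.131

1.131


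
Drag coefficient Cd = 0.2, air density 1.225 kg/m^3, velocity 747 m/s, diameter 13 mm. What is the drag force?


A = pi*(d/2)^2 = pi*(13/2000)^2 = 1.32732e-04 m^2
Fd = 0.5*Cd*rho*A*v^2 = 0.5*0.2*1.225*1.32732e-04*747^2 = 9.073 N

9.073 N


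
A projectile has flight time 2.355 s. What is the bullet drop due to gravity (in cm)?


drop = 0.5*g*t^2 = 0.5*9.81*2.355^2 = 27.2033 m ≈ 2720 cm

2720 cm


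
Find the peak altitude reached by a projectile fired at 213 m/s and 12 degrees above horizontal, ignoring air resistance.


H = (v0*sin(theta))^2 / (2g) = (213*sin(12°))^2 / (2*9.81) = 99.96 m

99.96 m


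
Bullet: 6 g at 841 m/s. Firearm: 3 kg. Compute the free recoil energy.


v_r = m_p*v_p/m_gun = 0.006*841/3 = 1.682 m/s, E_r = 0.5*m_gun*v_r^2 = 0.5*3*1.682^2 = 4.244 J

4.244 J


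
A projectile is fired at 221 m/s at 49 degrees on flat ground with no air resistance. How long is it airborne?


T = 2*v0*sin(theta)/g = 2*221*sin(49°)/9.81 = 34 s

34 s


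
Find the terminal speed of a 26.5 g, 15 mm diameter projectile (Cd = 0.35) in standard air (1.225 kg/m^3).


A = pi*(d/2)^2 = pi*(15/2000)^2 = 1.76715e-04 m^2
vt = sqrt(2mg/(Cd*rho*A)) = sqrt(2*0.0265*9.81/(0.35 * 1.225 * 1.76715e-04)) = 82.84 m/s

82.84 m/s


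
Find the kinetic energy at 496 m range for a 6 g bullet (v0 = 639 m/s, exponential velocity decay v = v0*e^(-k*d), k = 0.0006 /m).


v = v0*exp(-k*d) = 639*exp(-0.0006*496) = 474.52 m/s
E = 0.5*m*v^2 = 0.5*0.006*474.52^2 = 675.5 J

675.5 J


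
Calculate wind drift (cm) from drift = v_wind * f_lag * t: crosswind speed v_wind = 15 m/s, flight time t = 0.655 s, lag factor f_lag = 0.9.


drift = v_wind * lag * t = 15 * 0.9 * 0.655 = 8.8425 m ≈ 884.3 cm

884.3 cm


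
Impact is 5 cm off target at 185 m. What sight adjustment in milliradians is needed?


1 mrad subtends 1 cm per 10 m of range, so adj = error_cm / (dist_m / 10) = 5 / (185/10) = 0.2703 mrad

0.2703 mrad


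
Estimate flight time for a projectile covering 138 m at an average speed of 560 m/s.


t = d/v = 138/560 = 0.2464 s

0.2464 s


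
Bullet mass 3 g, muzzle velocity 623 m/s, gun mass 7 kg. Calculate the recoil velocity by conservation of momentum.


v_recoil = m_p * v_p / m_gun = 0.003 * 623 / 7 = 0.267 m/s

0.267 m/s


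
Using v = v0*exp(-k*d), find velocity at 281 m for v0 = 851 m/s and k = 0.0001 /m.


v = v0*exp(-k*d) = 851*exp(-0.0001*281) = 827.4 m/s

827.4 m/s


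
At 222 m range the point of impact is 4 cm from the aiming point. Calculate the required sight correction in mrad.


1 mrad subtends 1 cm per 10 m of range, so adj = error_cm / (dist_m / 10) = 4 / (222/10) = 0.1802 mrad

0.1802 mrad


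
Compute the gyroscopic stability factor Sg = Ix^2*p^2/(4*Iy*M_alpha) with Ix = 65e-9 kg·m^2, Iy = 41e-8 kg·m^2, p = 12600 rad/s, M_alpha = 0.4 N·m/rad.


Sg = Ix^2 * p^2 / (4 * Iy * M_alpha) = (65e-9)^2 * 12600^2 / (4 * 41e-8 * 0.4) = 1.023

1.023


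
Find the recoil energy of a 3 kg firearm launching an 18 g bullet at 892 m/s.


v_r = m_p*v_p/m_gun = 0.018*892/3 = 5.352 m/s, E_r = 0.5*m_gun*v_r^2 = 0.5*3*5.352^2 = 42.97 J

42.97 J


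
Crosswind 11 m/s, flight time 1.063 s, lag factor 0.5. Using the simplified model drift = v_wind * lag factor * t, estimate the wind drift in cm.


drift = v_wind * lag * t = 11 * 0.5 * 1.063 = 5.8465 m ≈ 584.6 cm

584.6 cm


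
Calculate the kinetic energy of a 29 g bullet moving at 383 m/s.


E = 0.5*m*v^2 = 0.5*0.029*383^2 = 2127 J

2127 J


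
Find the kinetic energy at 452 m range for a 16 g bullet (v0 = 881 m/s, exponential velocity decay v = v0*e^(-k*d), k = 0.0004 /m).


v = v0*exp(-k*d) = 881*exp(-0.0004*452) = 735.285 m/s
E = 0.5*m*v^2 = 0.5*0.016*735.285^2 = 4325 J

4325 J


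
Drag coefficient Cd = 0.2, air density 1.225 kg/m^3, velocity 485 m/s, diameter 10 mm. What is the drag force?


A = pi*(d/2)^2 = pi*(10/2000)^2 = 7.85398e-05 m^2
Fd = 0.5*Cd*rho*A*v^2 = 0.5*0.2*1.225*7.85398e-05*485^2 = 2.263 N

2.263 N


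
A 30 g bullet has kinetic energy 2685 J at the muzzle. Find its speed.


v = sqrt(2*E/m) = sqrt(2*2685/0.03) = 423.1 m/s

423.1 m/s


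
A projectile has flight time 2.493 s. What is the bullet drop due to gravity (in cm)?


drop = 0.5*g*t^2 = 0.5*9.81*2.493^2 = 30.4848 m ≈ 3048 cm

3048 cm


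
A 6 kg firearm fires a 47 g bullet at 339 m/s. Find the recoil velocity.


v_recoil = m_p * v_p / m_gun = 0.047 * 339 / 6 = 2.655 m/s

2.655 m/s


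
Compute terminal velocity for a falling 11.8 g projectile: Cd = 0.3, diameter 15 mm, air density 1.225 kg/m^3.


A = pi*(d/2)^2 = pi*(15/2000)^2 = 1.76715e-04 m^2
vt = sqrt(2mg/(Cd*rho*A)) = sqrt(2*0.0118*9.81/(0.3 * 1.225 * 1.76715e-04)) = 59.71 m/s

59.71 m/s


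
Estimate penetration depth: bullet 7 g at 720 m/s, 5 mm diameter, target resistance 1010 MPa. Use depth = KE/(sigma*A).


A = pi*(d/2)^2 = pi*(5/2)^2 = 19.635 mm^2
E = 0.5*m*v^2 = 0.5*0.007*720^2 = 1814.4 J
depth = E/(sigma*A) = 1814.4 J / (1010 MPa * 19.635 mm^2) = 1814.4/(1010 * 19.635) m = 0.0914917 m ≈ 91.49 mm

91.49 mm


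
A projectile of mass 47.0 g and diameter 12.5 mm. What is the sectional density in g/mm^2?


SD = m/d^2 = 47.0/12.5^2 = 0.3008 g/mm^2

0.3008 g/mm^2


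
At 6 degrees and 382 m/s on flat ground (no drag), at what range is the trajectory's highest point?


R = v0^2*sin(2*theta)/g = 382^2*sin(2*6°)/9.81 = 3092.69 m
apex_dist = R/2 = 3092.69/2 = 1546 m

1546 m


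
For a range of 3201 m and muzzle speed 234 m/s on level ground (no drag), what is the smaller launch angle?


sin(2*theta) = R*g/v0^2 = 3201*9.81/234^2 = 0.573486, theta = arcsin(0.573486)/2 = 17.5°

17.5 degrees


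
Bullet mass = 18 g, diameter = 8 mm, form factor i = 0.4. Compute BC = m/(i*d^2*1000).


BC = m/(i*d^2*1000) = 18/(0.4 * 8^2 * 1000) = 0.0007031

0.0007031


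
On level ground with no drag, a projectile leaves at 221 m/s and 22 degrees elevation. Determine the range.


R = v0^2 * sin(2*theta) / g = 221^2 * sin(2*22°) / 9.81 = 3458 m

3458 m


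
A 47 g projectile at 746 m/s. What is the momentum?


p = m*v = 0.047*746 = 35.06 kg·m/s

35.06 kg·m/s


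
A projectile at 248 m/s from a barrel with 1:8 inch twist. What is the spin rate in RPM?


twist_m = 8*0.0254 = 0.2032 m
spin = v/twist = 248/0.2032 = 1220.472 rev/s
RPM = spin*60 = 1220.472*60 ≈ 73228 RPM

73228 RPM


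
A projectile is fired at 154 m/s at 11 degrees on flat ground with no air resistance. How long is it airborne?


T = 2*v0*sin(theta)/g = 2*154*sin(11°)/9.81 = 5.991 s

5.991 s


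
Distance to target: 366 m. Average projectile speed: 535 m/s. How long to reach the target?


t = d/v = 366/535 = 0.6841 s

0.6841 s


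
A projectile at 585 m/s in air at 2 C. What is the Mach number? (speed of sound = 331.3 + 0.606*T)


a = 331.3 + 0.606*(2) = 332.512 m/s
M = v/a = 585/332.512 = 1.759

1.759


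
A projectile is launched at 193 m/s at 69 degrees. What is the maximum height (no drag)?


H = (v0*sin(theta))^2 / (2g) = (193*sin(69°))^2 / (2*9.81) = 1655 m

1655 m


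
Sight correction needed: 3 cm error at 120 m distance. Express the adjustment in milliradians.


1 mrad subtends 1 cm per 10 m of range, so adj = error_cm / (dist_m / 10) = 3 / (120/10) = 0.25 mrad

0.25 mrad


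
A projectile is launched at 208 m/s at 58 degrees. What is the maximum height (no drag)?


H = (v0*sin(theta))^2 / (2g) = (208*sin(58°))^2 / (2*9.81) = 1586 m

1586 m


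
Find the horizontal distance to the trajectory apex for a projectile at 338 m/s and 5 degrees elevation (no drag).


R = v0^2*sin(2*theta)/g = 338^2*sin(2*5°)/9.81 = 2022.25 m
apex_dist = R/2 = 2022.25/2 = 1011 m

1011 m


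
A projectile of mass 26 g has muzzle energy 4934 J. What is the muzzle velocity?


v = sqrt(2*E/m) = sqrt(2*4934/0.026) = 616.1 m/s

616.1 m/s


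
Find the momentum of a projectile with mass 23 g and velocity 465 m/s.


p = m*v = 0.023*465 = 10.7 kg·m/s

10.7 kg·m/s


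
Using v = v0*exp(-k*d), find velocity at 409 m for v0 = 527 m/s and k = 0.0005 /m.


v = v0*exp(-k*d) = 527*exp(-0.0005*409) = 429.5 m/s

429.5 m/s


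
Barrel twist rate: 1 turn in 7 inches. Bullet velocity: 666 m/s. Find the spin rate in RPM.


twist_m = 7*0.0254 = 0.1778 m
spin = v/twist = 666/0.1778 = 3745.782 rev/s
RPM = spin*60 = 3745.782*60 ≈ 224747 RPM

224747 RPM


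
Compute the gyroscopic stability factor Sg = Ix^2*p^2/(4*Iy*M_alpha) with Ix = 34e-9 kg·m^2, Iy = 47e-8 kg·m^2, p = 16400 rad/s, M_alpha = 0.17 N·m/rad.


Sg = Ix^2 * p^2 / (4 * Iy * M_alpha) = (34e-9)^2 * 16400^2 / (4 * 47e-8 * 0.17) = 0.9728

0.9728


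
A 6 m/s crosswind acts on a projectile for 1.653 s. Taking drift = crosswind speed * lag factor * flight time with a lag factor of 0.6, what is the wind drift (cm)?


drift = v_wind * lag * t = 6 * 0.6 * 1.653 = 5.9508 m ≈ 595.1 cm

595.1 cm


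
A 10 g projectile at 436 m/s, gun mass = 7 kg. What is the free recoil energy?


v_r = m_p*v_p/m_gun = 0.01*436/7 = 0.622857 m/s, E_r = 0.5*m_gun*v_r^2 = 0.5*7*0.622857^2 = 1.358 J

1.358 J


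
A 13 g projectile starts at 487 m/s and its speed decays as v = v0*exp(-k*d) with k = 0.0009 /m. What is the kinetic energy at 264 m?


v = v0*exp(-k*d) = 487*exp(-0.0009*264) = 384.008 m/s
E = 0.5*m*v^2 = 0.5*0.013*384.008^2 = 958.5 J

958.5 J


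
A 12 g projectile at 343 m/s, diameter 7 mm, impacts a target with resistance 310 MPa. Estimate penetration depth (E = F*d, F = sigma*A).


A = pi*(d/2)^2 = pi*(7/2)^2 = 38.4845 mm^2
E = 0.5*m*v^2 = 0.5*0.012*343^2 = 705.894 J
depth = E/(sigma*A) = 705.894 J / (310 MPa * 38.4845 mm^2) = 705.894/(310 * 38.4845) m = 0.0591687 m ≈ 59.17 mm

59.17 mm


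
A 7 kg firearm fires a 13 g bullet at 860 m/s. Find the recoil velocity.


v_recoil = m_p * v_p / m_gun = 0.013 * 860 / 7 = 1.597 m/s

1.597 m/s


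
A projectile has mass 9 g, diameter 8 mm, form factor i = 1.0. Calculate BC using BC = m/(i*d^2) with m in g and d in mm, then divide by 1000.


BC = m/(i*d^2*1000) = 9/(1.0 * 8^2 * 1000) = 0.0001406

0.0001406


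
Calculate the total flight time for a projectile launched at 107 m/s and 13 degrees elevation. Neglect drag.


T = 2*v0*sin(theta)/g = 2*107*sin(13°)/9.81 = 4.907 s

4.907 s


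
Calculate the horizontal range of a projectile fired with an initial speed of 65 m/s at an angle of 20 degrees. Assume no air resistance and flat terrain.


R = v0^2 * sin(2*theta) / g = 65^2 * sin(2*20°) / 9.81 = 276.8 m

276.8 m


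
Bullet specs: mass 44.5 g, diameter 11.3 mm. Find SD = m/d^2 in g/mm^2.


SD = m/d^2 = 44.5/11.3^2 = 0.3485 g/mm^2

0.3485 g/mm^2


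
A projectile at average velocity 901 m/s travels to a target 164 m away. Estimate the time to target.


t = d/v = 164/901 = 0.182 s

0.182 s


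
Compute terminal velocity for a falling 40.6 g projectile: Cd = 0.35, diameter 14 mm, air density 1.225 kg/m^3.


A = pi*(d/2)^2 = pi*(14/2000)^2 = 1.53938e-04 m^2
vt = sqrt(2mg/(Cd*rho*A)) = sqrt(2*0.0406*9.81/(0.35 * 1.225 * 1.53938e-04)) = 109.9 m/s

109.9 m/s


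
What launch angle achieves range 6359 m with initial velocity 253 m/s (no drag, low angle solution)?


sin(2*theta) = R*g/v0^2 = 6359*9.81/253^2 = 0.974578, theta = arcsin(0.974578)/2 = 38.53°

38.53 degrees


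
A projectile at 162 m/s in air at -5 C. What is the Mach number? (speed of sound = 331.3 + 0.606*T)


a = 331.3 + 0.606*(-5) = 328.27 m/s
M = v/a = 162/328.27 = 0.4935

0.4935


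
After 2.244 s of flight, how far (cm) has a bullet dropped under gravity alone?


drop = 0.5*g*t^2 = 0.5*9.81*2.244^2 = 24.6993 m ≈ 2470 cm

2470 cm


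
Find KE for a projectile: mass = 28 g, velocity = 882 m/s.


E = 0.5*m*v^2 = 0.5*0.028*882^2 = 10891 J

10891 J


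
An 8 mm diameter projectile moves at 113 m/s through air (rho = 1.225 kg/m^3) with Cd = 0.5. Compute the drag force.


A = pi*(d/2)^2 = pi*(8/2000)^2 = 5.02655e-05 m^2
Fd = 0.5*Cd*rho*A*v^2 = 0.5*0.5*1.225*5.02655e-05*113^2 = 0.1966 N

0.1966 N


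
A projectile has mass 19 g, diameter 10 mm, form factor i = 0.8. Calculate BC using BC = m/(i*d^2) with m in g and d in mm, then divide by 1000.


BC = m/(i*d^2*1000) = 19/(0.8 * 10^2 * 1000) = 0.0002375

0.0002375


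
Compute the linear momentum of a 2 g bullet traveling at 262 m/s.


p = m*v = 0.002*262 = 0.524 kg·m/s

0.524 kg·m/s


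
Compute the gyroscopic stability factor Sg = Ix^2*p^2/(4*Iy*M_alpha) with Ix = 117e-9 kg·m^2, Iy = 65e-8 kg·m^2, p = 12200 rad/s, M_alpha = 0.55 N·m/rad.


Sg = Ix^2 * p^2 / (4 * Iy * M_alpha) = (117e-9)^2 * 12200^2 / (4 * 65e-8 * 0.55) = 1.425

1.425


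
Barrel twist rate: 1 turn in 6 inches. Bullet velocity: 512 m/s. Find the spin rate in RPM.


twist_m = 6*0.0254 = 0.1524 m
spin = v/twist = 512/0.1524 = 3359.58 rev/s
RPM = spin*60 = 3359.58*60 ≈ 201575 RPM

201575 RPM


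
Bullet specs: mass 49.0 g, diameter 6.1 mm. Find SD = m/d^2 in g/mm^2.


SD = m/d^2 = 49.0/6.1^2 = 1.317 g/mm^2

1.317 g/mm^2


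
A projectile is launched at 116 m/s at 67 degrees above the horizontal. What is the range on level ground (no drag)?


R = v0^2 * sin(2*theta) / g = 116^2 * sin(2*67°) / 9.81 = 986.7 m

986.7 m


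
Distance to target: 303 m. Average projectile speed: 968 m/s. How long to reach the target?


t = d/v = 303/968 = 0.313 s

0.313 s


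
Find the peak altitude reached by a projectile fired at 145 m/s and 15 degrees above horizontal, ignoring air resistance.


H = (v0*sin(theta))^2 / (2g) = (145*sin(15°))^2 / (2*9.81) = 71.78 m

71.78 m


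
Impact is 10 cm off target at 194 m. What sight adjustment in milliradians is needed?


1 mrad subtends 1 cm per 10 m of range, so adj = error_cm / (dist_m / 10) = 10 / (194/10) = 0.5155 mrad

0.5155 mrad


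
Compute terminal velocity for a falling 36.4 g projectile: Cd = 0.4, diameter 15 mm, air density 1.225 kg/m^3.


A = pi*(d/2)^2 = pi*(15/2000)^2 = 1.76715e-04 m^2
vt = sqrt(2mg/(Cd*rho*A)) = sqrt(2*0.0364*9.81/(0.4 * 1.225 * 1.76715e-04)) = 90.82 m/s

90.82 m/s


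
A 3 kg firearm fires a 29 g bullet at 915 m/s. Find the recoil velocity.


v_recoil = m_p * v_p / m_gun = 0.029 * 915 / 3 = 8.845 m/s

8.845 m/s


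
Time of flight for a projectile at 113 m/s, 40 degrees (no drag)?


T = 2*v0*sin(theta)/g = 2*113*sin(40°)/9.81 = 14.81 s

14.81 s


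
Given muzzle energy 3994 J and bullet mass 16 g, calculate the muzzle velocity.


v = sqrt(2*E/m) = sqrt(2*3994/0.016) = 706.6 m/s

706.6 m/s


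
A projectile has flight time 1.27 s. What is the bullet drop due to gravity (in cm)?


drop = 0.5*g*t^2 = 0.5*9.81*1.27^2 = 7.91127 m ≈ 791.1 cm

791.1 cm


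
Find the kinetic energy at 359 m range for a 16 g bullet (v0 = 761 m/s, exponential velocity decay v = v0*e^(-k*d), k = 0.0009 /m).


v = v0*exp(-k*d) = 761*exp(-0.0009*359) = 550.889 m/s
E = 0.5*m*v^2 = 0.5*0.016*550.889^2 = 2428 J

2428 J


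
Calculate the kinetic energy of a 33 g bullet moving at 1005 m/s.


E = 0.5*m*v^2 = 0.5*0.033*1005^2 = 16665 J

16665 J


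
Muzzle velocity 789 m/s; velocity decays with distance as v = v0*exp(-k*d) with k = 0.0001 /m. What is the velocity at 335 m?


v = v0*exp(-k*d) = 789*exp(-0.0001*335) = 763 m/s

763 m/s


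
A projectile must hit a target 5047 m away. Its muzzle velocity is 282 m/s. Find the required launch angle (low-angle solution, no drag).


sin(2*theta) = R*g/v0^2 = 5047*9.81/282^2 = 0.622593, theta = arcsin(0.622593)/2 = 19.25°

19.25 degrees


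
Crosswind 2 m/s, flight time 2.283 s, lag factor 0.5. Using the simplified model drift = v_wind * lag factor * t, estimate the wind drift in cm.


drift = v_wind * lag * t = 2 * 0.5 * 2.283 = 2.283 m ≈ 228.3 cm

228.3 cm


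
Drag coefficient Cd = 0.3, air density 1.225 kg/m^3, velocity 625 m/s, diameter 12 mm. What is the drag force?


A = pi*(d/2)^2 = pi*(12/2000)^2 = 1.13097e-04 m^2
Fd = 0.5*Cd*rho*A*v^2 = 0.5*0.3*1.225*1.13097e-04*625^2 = 8.118 N

8.118 N


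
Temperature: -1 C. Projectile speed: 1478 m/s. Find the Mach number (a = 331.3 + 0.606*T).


a = 331.3 + 0.606*(-1) = 330.694 m/s
M = v/a = 1478/330.694 = 4.469

4.469


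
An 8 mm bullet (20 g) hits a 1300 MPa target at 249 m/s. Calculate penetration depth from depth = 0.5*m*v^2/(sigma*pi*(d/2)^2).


A = pi*(d/2)^2 = pi*(8/2)^2 = 50.2655 mm^2
E = 0.5*m*v^2 = 0.5*0.02*249^2 = 620.01 J
depth = E/(sigma*A) = 620.01 J / (1300 MPa * 50.2655 mm^2) = 620.01/(1300 * 50.2655) m = 0.00948824 m ≈ 9.488 mm

9.488 mm


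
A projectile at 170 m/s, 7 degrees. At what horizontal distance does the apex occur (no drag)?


R = v0^2*sin(2*theta)/g = 170^2*sin(2*7°)/9.81 = 712.695 m
apex_dist = R/2 = 712.695/2 = 356.3 m

356.3 m


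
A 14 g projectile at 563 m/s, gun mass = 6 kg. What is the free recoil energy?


v_r = m_p*v_p/m_gun = 0.014*563/6 = 1.31367 m/s, E_r = 0.5*m_gun*v_r^2 = 0.5*6*1.31367^2 = 5.177 J

5.177 J


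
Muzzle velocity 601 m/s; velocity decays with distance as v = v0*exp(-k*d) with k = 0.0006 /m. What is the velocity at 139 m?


v = v0*exp(-k*d) = 601*exp(-0.0006*139) = 552.9 m/s

552.9 m/s


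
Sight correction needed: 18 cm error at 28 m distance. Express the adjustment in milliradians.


1 mrad subtends 1 cm per 10 m of range, so adj = error_cm / (dist_m / 10) = 18 / (28/10) = 6.429 mrad

6.429 mrad


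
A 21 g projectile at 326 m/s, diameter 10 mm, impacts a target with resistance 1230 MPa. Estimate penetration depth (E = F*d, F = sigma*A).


A = pi*(d/2)^2 = pi*(10/2)^2 = 78.5398 mm^2
E = 0.5*m*v^2 = 0.5*0.021*326^2 = 1115.9 J
depth = E/(sigma*A) = 1115.9 J / (1230 MPa * 78.5398 mm^2) = 1115.9/(1230 * 78.5398) m = 0.0115513 m ≈ 11.55 mm

11.55 mm


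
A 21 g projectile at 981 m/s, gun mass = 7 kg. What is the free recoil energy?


v_r = m_p*v_p/m_gun = 0.021*981/7 = 2.943 m/s, E_r = 0.5*m_gun*v_r^2 = 0.5*7*2.943^2 = 30.31 J

30.31 J


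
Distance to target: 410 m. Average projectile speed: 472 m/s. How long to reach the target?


t = d/v = 410/472 = 0.8686 s

0.8686 s


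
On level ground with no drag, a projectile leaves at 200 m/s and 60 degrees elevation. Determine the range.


R = v0^2 * sin(2*theta) / g = 200^2 * sin(2*60°) / 9.81 = 3531 m

3531 m


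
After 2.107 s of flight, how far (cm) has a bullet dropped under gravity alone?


drop = 0.5*g*t^2 = 0.5*9.81*2.107^2 = 21.7755 m ≈ 2178 cm

2178 cm


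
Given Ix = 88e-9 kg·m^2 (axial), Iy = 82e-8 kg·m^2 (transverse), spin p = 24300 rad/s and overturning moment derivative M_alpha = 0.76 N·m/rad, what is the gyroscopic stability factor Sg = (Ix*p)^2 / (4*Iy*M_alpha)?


Sg = Ix^2 * p^2 / (4 * Iy * M_alpha) = (88e-9)^2 * 24300^2 / (4 * 82e-8 * 0.76) = 1.834

1.834


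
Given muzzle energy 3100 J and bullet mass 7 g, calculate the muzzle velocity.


v = sqrt(2*E/m) = sqrt(2*3100/0.007) = 941.1 m/s

941.1 m/s


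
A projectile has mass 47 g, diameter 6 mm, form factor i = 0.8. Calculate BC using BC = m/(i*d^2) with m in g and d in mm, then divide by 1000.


BC = m/(i*d^2*1000) = 47/(0.8 * 6^2 * 1000) = 0.001632

0.001632


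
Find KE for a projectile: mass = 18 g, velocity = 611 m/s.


E = 0.5*m*v^2 = 0.5*0.018*611^2 = 3360 J

3360 J


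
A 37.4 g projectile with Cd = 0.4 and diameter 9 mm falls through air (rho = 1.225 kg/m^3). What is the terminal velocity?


A = pi*(d/2)^2 = pi*(9/2000)^2 = 6.36173e-05 m^2
vt = sqrt(2mg/(Cd*rho*A)) = sqrt(2*0.0374*9.81/(0.4 * 1.225 * 6.36173e-05)) = 153.4 m/s

153.4 m/s


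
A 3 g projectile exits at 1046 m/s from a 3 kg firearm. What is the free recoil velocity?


v_recoil = m_p * v_p / m_gun = 0.003 * 1046 / 3 = 1.046 m/s

1.046 m/s


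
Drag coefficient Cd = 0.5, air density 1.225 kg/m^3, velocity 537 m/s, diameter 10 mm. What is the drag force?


A = pi*(d/2)^2 = pi*(10/2000)^2 = 7.85398e-05 m^2
Fd = 0.5*Cd*rho*A*v^2 = 0.5*0.5*1.225*7.85398e-05*537^2 = 6.936 N

6.936 N


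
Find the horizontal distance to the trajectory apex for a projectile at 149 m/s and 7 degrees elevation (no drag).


R = v0^2*sin(2*theta)/g = 149^2*sin(2*7°)/9.81 = 547.493 m
apex_dist = R/2 = 547.493/2 = 273.7 m

273.7 m


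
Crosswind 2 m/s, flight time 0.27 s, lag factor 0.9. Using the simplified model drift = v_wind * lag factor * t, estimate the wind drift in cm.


drift = v_wind * lag * t = 2 * 0.9 * 0.27 = 0.486 m ≈ 48.6 cm

48.6 cm


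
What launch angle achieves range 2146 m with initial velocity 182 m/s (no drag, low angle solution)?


sin(2*theta) = R*g/v0^2 = 2146*9.81/182^2 = 0.635559, theta = arcsin(0.635559)/2 = 19.73°

19.73 degrees


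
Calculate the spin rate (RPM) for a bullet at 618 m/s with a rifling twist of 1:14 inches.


twist_m = 14*0.0254 = 0.3556 m
spin = v/twist = 618/0.3556 = 1737.908 rev/s
RPM = spin*60 = 1737.908*60 ≈ 104274 RPM

104274 RPM
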